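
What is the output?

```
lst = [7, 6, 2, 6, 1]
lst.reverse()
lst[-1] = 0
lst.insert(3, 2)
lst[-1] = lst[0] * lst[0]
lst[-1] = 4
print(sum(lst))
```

reverse → [1, 6, 2, 6, 7]
lst[-1] = 0 → [1, 6, 2, 6, 0]
insert 2 at 3 → [1, 6, 2, 2, 6, 0]
lst[-1] = lst[0]*lst[0] = 1*1 = 1 → [1, 6, 2, 2, 6, 1]
lst[-1] = 4 → [1, 6, 2, 2, 6, 4]
sum = 21

21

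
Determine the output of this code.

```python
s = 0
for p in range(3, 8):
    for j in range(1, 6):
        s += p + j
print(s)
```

200

p=3,j=1: s = 0+4 = 4
p=3,j=2: s = 4+5 = 9
p=3,j=3: s = 9+6 = 15
p=3,j=4: s = 15+7 = 22
p=3,j=5: s = 22+8 = 30
p=4,j=1: s = 30+5 = 35
p=4,j=2: s = 35+6 = 41
p=4,j=3: s = 41+7 = 48
p=4,j=4: s = 48+8 = 56
p=4,j=5: s = 56+9 = 65
p=5,j=1: s = 65+6 = 71
p=5,j=2: s = 71+7 = 78
p=5,j=3: s = 78+8 = 86
p=5,j=4: s = 86+9 = 95
p=5,j=5: s = 95+10 = 105
p=6,j=1: s = 105+7 = 112
p=6,j=2: s = 112+8 = 120
p=6,j=3: s = 120+9 = 129
p=6,j=4: s = 129+10 = 139
p=6,j=5: s = 139+11 = 150
p=7,j=1: s = 150+8 = 158
p=7,j=2: s = 158+9 = 167
p=7,j=3: s = 167+10 = 177
p=7,j=4: s = 177+11 = 188
p=7,j=5: s = 188+12 = 200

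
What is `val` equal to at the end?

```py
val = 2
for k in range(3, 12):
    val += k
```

k=3: val = 2+3 = 5
k=4: val = 5+4 = 9
k=5: val = 9+5 = 14
k=6: val = 14+6 = 20
k=7: val = 20+7 = 27
k=8: val = 27+8 = 35
k=9: val = 35+9 = 44
k=10: val = 44+10 = 54
k=11: val = 54+11 = 65

65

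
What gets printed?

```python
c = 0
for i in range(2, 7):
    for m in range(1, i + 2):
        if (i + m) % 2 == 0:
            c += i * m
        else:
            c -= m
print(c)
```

i=2,m=1: odd sum, c = 0-1 = -1
i=2,m=2: even sum, c = (-1)+4 = 3
i=2,m=3: odd sum, c = 3-3 = 0
i=3,m=1: even sum, c = 0+3 = 3
i=3,m=2: odd sum, c = 3-2 = 1
i=3,m=3: even sum, c = 1+9 = 10
i=3,m=4: odd sum, c = 10-4 = 6
i=4,m=1: odd sum, c = 6-1 = 5
i=4,m=2: even sum, c = 5+8 = 13
i=4,m=3: odd sum, c = 13-3 = 10
i=4,m=4: even sum, c = 10+16 = 26
i=4,m=5: odd sum, c = 26-5 = 21
i=5,m=1: even sum, c = 21+5 = 26
i=5,m=2: odd sum, c = 26-2 = 24
i=5,m=3: even sum, c = 24+15 = 39
i=5,m=4: odd sum, c = 39-4 = 35
i=5,m=5: even sum, c = 35+25 = 60
i=5,m=6: odd sum, c = 60-6 = 54
i=6,m=1: odd sum, c = 54-1 = 53
i=6,m=2: even sum, c = 53+12 = 65
i=6,m=3: odd sum, c = 65-3 = 62
i=6,m=4: even sum, c = 62+24 = 86
i=6,m=5: odd sum, c = 86-5 = 81
i=6,m=6: even sum, c = 81+36 = 117
i=6,m=7: odd sum, c = 117-7 = 110

110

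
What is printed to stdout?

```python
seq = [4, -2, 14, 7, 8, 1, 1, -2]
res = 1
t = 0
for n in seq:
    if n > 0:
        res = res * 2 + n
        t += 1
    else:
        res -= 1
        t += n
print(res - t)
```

472

n=4: >0, res = 1*2+4 = 6; t=1
n=-2: not >0, res = 6-1 = 5; t=-1
n=14: >0, res = 5*2+14 = 24; t=0
n=7: >0, res = 24*2+7 = 55; t=1
n=8: >0, res = 55*2+8 = 118; t=2
n=1: >0, res = 118*2+1 = 237; t=3
n=1: >0, res = 237*2+1 = 475; t=4
n=-2: not >0, res = 475-1 = 474; t=2
res-t = 474-2 = 472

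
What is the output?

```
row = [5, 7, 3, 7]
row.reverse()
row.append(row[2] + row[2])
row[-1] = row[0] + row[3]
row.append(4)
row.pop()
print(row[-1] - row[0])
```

5

reverse → [7, 3, 7, 5]
append row[2]+row[2] = 7+7 = 14 → [7, 3, 7, 5, 14]
row[-1] = row[0]+row[3] = 7+5 = 12 → [7, 3, 7, 5, 12]
append 4 → [7, 3, 7, 5, 12, 4]
pop() removes 4 → [7, 3, 7, 5, 12]
row[-1]-row[0] = 12-7 = 5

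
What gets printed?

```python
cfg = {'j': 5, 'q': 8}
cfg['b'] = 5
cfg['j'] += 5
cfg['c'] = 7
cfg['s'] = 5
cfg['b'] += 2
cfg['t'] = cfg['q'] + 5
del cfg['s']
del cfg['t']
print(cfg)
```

{'j': 10, 'q': 8, 'b': 7, 'c': 7}

cfg['b'] = 5 → {'j': 5, 'q': 8, 'b': 5}
cfg['j'] = 5+5 = 10 → {'j': 10, 'q': 8, 'b': 5}
cfg['c'] = 7 → {'j': 10, 'q': 8, 'b': 5, 'c': 7}
cfg['s'] = 5 → {'j': 10, 'q': 8, 'b': 5, 'c': 7, 's': 5}
cfg['b'] = 5+2 = 7 → {'j': 10, 'q': 8, 'b': 7, 'c': 7, 's': 5}
cfg['t'] = cfg['q']+5 = 13 → {'j': 10, 'q': 8, 'b': 7, 'c': 7, 's': 5, 't': 13}
del 's' → {'j': 10, 'q': 8, 'b': 7, 'c': 7, 't': 13}
del 't' → {'j': 10, 'q': 8, 'b': 7, 'c': 7}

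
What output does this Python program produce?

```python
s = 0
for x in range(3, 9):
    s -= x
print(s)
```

x=3: s = 0-3 = -3
x=4: s = (-3)-4 = -7
x=5: s = (-7)-5 = -12
x=6: s = (-12)-6 = -18
x=7: s = (-18)-7 = -25
x=8: s = (-25)-8 = -33

-33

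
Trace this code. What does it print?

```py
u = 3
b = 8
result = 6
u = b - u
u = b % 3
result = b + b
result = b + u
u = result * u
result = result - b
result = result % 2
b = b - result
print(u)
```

u = 8-3 = 5
u = 8%3 = 2
result = 8+8 = 16
result = 8+2 = 10
u = 10*2 = 20
result = 10-8 = 2
result = 2%2 = 0
b = 8-0 = 8

20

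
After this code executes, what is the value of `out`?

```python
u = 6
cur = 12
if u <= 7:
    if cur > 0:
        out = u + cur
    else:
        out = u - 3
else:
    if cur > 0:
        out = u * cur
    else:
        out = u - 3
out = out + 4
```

u=6, cur=12
u <= 7 is True; cur > 0 is True
→ out = u + cur = 18
out = 18+4 = 22

22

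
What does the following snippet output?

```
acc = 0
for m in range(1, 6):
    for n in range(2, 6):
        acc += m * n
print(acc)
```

m=1,n=2: acc = 0+2 = 2
m=1,n=3: acc = 2+3 = 5
m=1,n=4: acc = 5+4 = 9
m=1,n=5: acc = 9+5 = 14
m=2,n=2: acc = 14+4 = 18
m=2,n=3: acc = 18+6 = 24
m=2,n=4: acc = 24+8 = 32
m=2,n=5: acc = 32+10 = 42
m=3,n=2: acc = 42+6 = 48
m=3,n=3: acc = 48+9 = 57
m=3,n=4: acc = 57+12 = 69
m=3,n=5: acc = 69+15 = 84
m=4,n=2: acc = 84+8 = 92
m=4,n=3: acc = 92+12 = 104
m=4,n=4: acc = 104+16 = 120
m=4,n=5: acc = 120+20 = 140
m=5,n=2: acc = 140+10 = 150
m=5,n=3: acc = 150+15 = 165
m=5,n=4: acc = 165+20 = 185
m=5,n=5: acc = 185+25 = 210

210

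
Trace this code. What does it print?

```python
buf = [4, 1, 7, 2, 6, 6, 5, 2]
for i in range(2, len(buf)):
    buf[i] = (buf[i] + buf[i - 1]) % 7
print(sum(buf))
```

19

i=2: buf[2] = (7+1)%7 = 1 → [4, 1, 1, 2, 6, 6, 5, 2]
i=3: buf[3] = (2+1)%7 = 3 → [4, 1, 1, 3, 6, 6, 5, 2]
i=4: buf[4] = (6+3)%7 = 2 → [4, 1, 1, 3, 2, 6, 5, 2]
i=5: buf[5] = (6+2)%7 = 1 → [4, 1, 1, 3, 2, 1, 5, 2]
i=6: buf[6] = (5+1)%7 = 6 → [4, 1, 1, 3, 2, 1, 6, 2]
i=7: buf[7] = (2+6)%7 = 1 → [4, 1, 1, 3, 2, 1, 6, 1]
sum = 19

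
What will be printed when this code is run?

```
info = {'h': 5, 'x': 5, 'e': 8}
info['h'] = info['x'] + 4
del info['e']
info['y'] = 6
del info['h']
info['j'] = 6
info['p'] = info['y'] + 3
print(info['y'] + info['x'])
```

info['h'] = info['x']+4 = 9 → {'h': 9, 'x': 5, 'e': 8}
del 'e' → {'h': 9, 'x': 5}
info['y'] = 6 → {'h': 9, 'x': 5, 'y': 6}
del 'h' → {'x': 5, 'y': 6}
info['j'] = 6 → {'x': 5, 'y': 6, 'j': 6}
info['p'] = info['y']+3 = 9 → {'x': 5, 'y': 6, 'j': 6, 'p': 9}
info['y']+info['x'] = 6+5 = 11

11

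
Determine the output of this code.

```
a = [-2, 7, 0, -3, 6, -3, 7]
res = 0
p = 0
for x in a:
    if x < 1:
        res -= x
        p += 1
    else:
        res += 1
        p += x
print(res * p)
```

264

x=-2: <1, res = 0-(-2) = 2; p=1
x=7: not <1, res = 2+1 = 3; p=8
x=0: <1, res = 3-0 = 3; p=9
x=-3: <1, res = 3-(-3) = 6; p=10
x=6: not <1, res = 6+1 = 7; p=16
x=-3: <1, res = 7-(-3) = 10; p=17
x=7: not <1, res = 10+1 = 11; p=24
res*p = 11*24 = 264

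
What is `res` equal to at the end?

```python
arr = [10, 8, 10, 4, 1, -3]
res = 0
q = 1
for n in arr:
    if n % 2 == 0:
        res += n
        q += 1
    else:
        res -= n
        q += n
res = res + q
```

n=10: even, res = 0+10 = 10; q=2
n=8: even, res = 10+8 = 18; q=3
n=10: even, res = 18+10 = 28; q=4
n=4: even, res = 28+4 = 32; q=5
n=1: not even, res = 32-1 = 31; q=6
n=-3: not even, res = 31-(-3) = 34; q=3
res+q = 34+3 = 37

37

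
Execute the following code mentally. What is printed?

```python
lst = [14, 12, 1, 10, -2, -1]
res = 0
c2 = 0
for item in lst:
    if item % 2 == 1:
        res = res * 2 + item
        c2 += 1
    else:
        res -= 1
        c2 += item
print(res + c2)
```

item=14: not odd, res = 0-1 = -1; c2=14
item=12: not odd, res = (-1)-1 = -2; c2=26
item=1: odd, res = (-2)*2+1 = -3; c2=27
item=10: not odd, res = (-3)-1 = -4; c2=37
item=-2: not odd, res = (-4)-1 = -5; c2=35
item=-1: odd, res = (-5)*2+(-1) = -11; c2=36
res+c2 = (-11)+36 = 25

25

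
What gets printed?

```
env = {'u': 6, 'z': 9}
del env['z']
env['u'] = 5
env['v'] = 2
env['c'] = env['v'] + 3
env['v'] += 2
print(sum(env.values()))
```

14

del 'z' → {'u': 6}
env['u'] = 5 → {'u': 5}
env['v'] = 2 → {'u': 5, 'v': 2}
env['c'] = env['v']+3 = 5 → {'u': 5, 'v': 2, 'c': 5}
env['v'] = 2+2 = 4 → {'u': 5, 'v': 4, 'c': 5}
sum of values = 14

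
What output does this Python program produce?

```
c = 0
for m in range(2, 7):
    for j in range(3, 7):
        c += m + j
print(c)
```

m=2,j=3: c = 0+5 = 5
m=2,j=4: c = 5+6 = 11
m=2,j=5: c = 11+7 = 18
m=2,j=6: c = 18+8 = 26
m=3,j=3: c = 26+6 = 32
m=3,j=4: c = 32+7 = 39
m=3,j=5: c = 39+8 = 47
m=3,j=6: c = 47+9 = 56
m=4,j=3: c = 56+7 = 63
m=4,j=4: c = 63+8 = 71
m=4,j=5: c = 71+9 = 80
m=4,j=6: c = 80+10 = 90
m=5,j=3: c = 90+8 = 98
m=5,j=4: c = 98+9 = 107
m=5,j=5: c = 107+10 = 117
m=5,j=6: c = 117+11 = 128
m=6,j=3: c = 128+9 = 137
m=6,j=4: c = 137+10 = 147
m=6,j=5: c = 147+11 = 158
m=6,j=6: c = 158+12 = 170

170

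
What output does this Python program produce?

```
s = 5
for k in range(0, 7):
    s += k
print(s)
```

k=0: s = 5+0 = 5
k=1: s = 5+1 = 6
k=2: s = 6+2 = 8
k=3: s = 8+3 = 11
k=4: s = 11+4 = 15
k=5: s = 15+5 = 20
k=6: s = 20+6 = 26

26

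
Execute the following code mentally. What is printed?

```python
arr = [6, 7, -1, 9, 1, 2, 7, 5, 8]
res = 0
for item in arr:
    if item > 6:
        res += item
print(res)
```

31

item=6: not >6
item=7: >6, res = 0+7 = 7
item=-1: not >6
item=9: >6, res = 7+9 = 16
item=1: not >6
item=2: not >6
item=7: >6, res = 16+7 = 23
item=5: not >6
item=8: >6, res = 23+8 = 31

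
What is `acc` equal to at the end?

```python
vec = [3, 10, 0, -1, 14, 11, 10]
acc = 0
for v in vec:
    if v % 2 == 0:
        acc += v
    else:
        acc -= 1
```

v=3: not even, acc = 0-1 = -1
v=10: even, acc = (-1)+10 = 9
v=0: even, acc = 9+0 = 9
v=-1: not even, acc = 9-1 = 8
v=14: even, acc = 8+14 = 22
v=11: not even, acc = 22-1 = 21
v=10: even, acc = 21+10 = 31

31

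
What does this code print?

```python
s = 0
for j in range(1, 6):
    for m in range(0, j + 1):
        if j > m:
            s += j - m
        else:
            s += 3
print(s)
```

50

j=1,m=0: 1>0, s = 0+1 = 1
j=1,m=1: not 1>1, s = 1+3 = 4
j=2,m=0: 2>0, s = 4+2 = 6
j=2,m=1: 2>1, s = 6+1 = 7
j=2,m=2: not 2>2, s = 7+3 = 10
j=3,m=0: 3>0, s = 10+3 = 13
j=3,m=1: 3>1, s = 13+2 = 15
j=3,m=2: 3>2, s = 15+1 = 16
j=3,m=3: not 3>3, s = 16+3 = 19
j=4,m=0: 4>0, s = 19+4 = 23
j=4,m=1: 4>1, s = 23+3 = 26
j=4,m=2: 4>2, s = 26+2 = 28
j=4,m=3: 4>3, s = 28+1 = 29
j=4,m=4: not 4>4, s = 29+3 = 32
j=5,m=0: 5>0, s = 32+5 = 37
j=5,m=1: 5>1, s = 37+4 = 41
j=5,m=2: 5>2, s = 41+3 = 44
j=5,m=3: 5>3, s = 44+2 = 46
j=5,m=4: 5>4, s = 46+1 = 47
j=5,m=5: not 5>5, s = 47+3 = 50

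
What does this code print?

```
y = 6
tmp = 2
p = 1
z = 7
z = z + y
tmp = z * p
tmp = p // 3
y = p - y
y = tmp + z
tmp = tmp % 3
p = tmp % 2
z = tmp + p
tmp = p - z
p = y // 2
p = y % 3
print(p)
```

1

z = 7+6 = 13
tmp = 13*1 = 13
tmp = 1//3 = 0
y = 1-6 = -5
y = 0+13 = 13
tmp = 0%3 = 0
p = 0%2 = 0
z = 0+0 = 0
tmp = 0-0 = 0
p = 13//2 = 6
p = 13%3 = 1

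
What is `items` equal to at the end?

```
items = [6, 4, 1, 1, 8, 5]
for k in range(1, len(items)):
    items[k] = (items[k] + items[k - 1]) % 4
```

[6, 2, 3, 0, 0, 1]

k=1: items[1] = (4+6)%4 = 2 → [6, 2, 1, 1, 8, 5]
k=2: items[2] = (1+2)%4 = 3 → [6, 2, 3, 1, 8, 5]
k=3: items[3] = (1+3)%4 = 0 → [6, 2, 3, 0, 8, 5]
k=4: items[4] = (8+0)%4 = 0 → [6, 2, 3, 0, 0, 5]
k=5: items[5] = (5+0)%4 = 1 → [6, 2, 3, 0, 0, 1]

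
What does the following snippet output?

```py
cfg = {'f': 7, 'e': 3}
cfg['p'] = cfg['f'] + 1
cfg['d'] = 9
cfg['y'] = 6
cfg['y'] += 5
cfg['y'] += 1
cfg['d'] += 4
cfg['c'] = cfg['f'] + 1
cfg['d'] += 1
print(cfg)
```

cfg['p'] = cfg['f']+1 = 8 → {'f': 7, 'e': 3, 'p': 8}
cfg['d'] = 9 → {'f': 7, 'e': 3, 'p': 8, 'd': 9}
cfg['y'] = 6 → {'f': 7, 'e': 3, 'p': 8, 'd': 9, 'y': 6}
cfg['y'] = 6+5 = 11 → {'f': 7, 'e': 3, 'p': 8, 'd': 9, 'y': 11}
cfg['y'] = 11+1 = 12 → {'f': 7, 'e': 3, 'p': 8, 'd': 9, 'y': 12}
cfg['d'] = 9+4 = 13 → {'f': 7, 'e': 3, 'p': 8, 'd': 13, 'y': 12}
cfg['c'] = cfg['f']+1 = 8 → {'f': 7, 'e': 3, 'p': 8, 'd': 13, 'y': 12, 'c': 8}
cfg['d'] = 13+1 = 14 → {'f': 7, 'e': 3, 'p': 8, 'd': 14, 'y': 12, 'c': 8}

{'f': 7, 'e': 3, 'p': 8, 'd': 14, 'y': 12, 'c': 8}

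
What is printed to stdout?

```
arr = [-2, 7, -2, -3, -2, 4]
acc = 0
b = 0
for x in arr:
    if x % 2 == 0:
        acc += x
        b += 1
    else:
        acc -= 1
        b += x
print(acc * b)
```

x=-2: even, acc = 0+(-2) = -2; b=1
x=7: not even, acc = (-2)-1 = -3; b=8
x=-2: even, acc = (-3)+(-2) = -5; b=9
x=-3: not even, acc = (-5)-1 = -6; b=6
x=-2: even, acc = (-6)+(-2) = -8; b=7
x=4: even, acc = (-8)+4 = -4; b=8
acc*b = (-4)*8 = -32

-32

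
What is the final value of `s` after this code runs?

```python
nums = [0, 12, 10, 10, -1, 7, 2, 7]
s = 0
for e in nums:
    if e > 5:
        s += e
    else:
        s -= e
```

e=0: not >5, s = 0-0 = 0
e=12: >5, s = 0+12 = 12
e=10: >5, s = 12+10 = 22
e=10: >5, s = 22+10 = 32
e=-1: not >5, s = 32-(-1) = 33
e=7: >5, s = 33+7 = 40
e=2: not >5, s = 40-2 = 38
e=7: >5, s = 38+7 = 45

45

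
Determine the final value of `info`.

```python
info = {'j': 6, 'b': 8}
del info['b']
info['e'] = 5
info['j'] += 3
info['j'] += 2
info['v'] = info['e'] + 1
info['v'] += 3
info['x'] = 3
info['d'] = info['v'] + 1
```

{'j': 11, 'e': 5, 'v': 9, 'x': 3, 'd': 10}

del 'b' → {'j': 6}
info['e'] = 5 → {'j': 6, 'e': 5}
info['j'] = 6+3 = 9 → {'j': 9, 'e': 5}
info['j'] = 9+2 = 11 → {'j': 11, 'e': 5}
info['v'] = info['e']+1 = 6 → {'j': 11, 'e': 5, 'v': 6}
info['v'] = 6+3 = 9 → {'j': 11, 'e': 5, 'v': 9}
info['x'] = 3 → {'j': 11, 'e': 5, 'v': 9, 'x': 3}
info['d'] = info['v']+1 = 10 → {'j': 11, 'e': 5, 'v': 9, 'x': 3, 'd': 10}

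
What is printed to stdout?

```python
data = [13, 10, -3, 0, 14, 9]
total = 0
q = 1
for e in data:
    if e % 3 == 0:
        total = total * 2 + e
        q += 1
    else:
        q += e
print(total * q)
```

e=13: not %3==0; q=14
e=10: not %3==0; q=24
e=-3: %3==0, total = 0*2+(-3) = -3; q=25
e=0: %3==0, total = (-3)*2+0 = -6; q=26
e=14: not %3==0; q=40
e=9: %3==0, total = (-6)*2+9 = -3; q=41
total*q = (-3)*41 = -123

-123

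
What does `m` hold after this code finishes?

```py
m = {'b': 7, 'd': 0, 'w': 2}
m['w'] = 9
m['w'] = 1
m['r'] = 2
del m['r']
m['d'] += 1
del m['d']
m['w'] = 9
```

m['w'] = 9 → {'b': 7, 'd': 0, 'w': 9}
m['w'] = 1 → {'b': 7, 'd': 0, 'w': 1}
m['r'] = 2 → {'b': 7, 'd': 0, 'w': 1, 'r': 2}
del 'r' → {'b': 7, 'd': 0, 'w': 1}
m['d'] = 0+1 = 1 → {'b': 7, 'd': 1, 'w': 1}
del 'd' → {'b': 7, 'w': 1}
m['w'] = 9 → {'b': 7, 'w': 9}

{'b': 7, 'w': 9}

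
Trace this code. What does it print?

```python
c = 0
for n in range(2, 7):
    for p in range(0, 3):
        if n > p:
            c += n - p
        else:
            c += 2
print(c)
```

47

n=2,p=0: 2>0, c = 0+2 = 2
n=2,p=1: 2>1, c = 2+1 = 3
n=2,p=2: not 2>2, c = 3+2 = 5
n=3,p=0: 3>0, c = 5+3 = 8
n=3,p=1: 3>1, c = 8+2 = 10
n=3,p=2: 3>2, c = 10+1 = 11
n=4,p=0: 4>0, c = 11+4 = 15
n=4,p=1: 4>1, c = 15+3 = 18
n=4,p=2: 4>2, c = 18+2 = 20
n=5,p=0: 5>0, c = 20+5 = 25
n=5,p=1: 5>1, c = 25+4 = 29
n=5,p=2: 5>2, c = 29+3 = 32
n=6,p=0: 6>0, c = 32+6 = 38
n=6,p=1: 6>1, c = 38+5 = 43
n=6,p=2: 6>2, c = 43+4 = 47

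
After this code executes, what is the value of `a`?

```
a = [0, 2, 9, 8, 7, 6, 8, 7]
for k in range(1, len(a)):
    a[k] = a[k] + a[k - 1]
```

k=1: a[1] = 2+0 = 2 → [0, 2, 9, 8, 7, 6, 8, 7]
k=2: a[2] = 9+2 = 11 → [0, 2, 11, 8, 7, 6, 8, 7]
k=3: a[3] = 8+11 = 19 → [0, 2, 11, 19, 7, 6, 8, 7]
k=4: a[4] = 7+19 = 26 → [0, 2, 11, 19, 26, 6, 8, 7]
k=5: a[5] = 6+26 = 32 → [0, 2, 11, 19, 26, 32, 8, 7]
k=6: a[6] = 8+32 = 40 → [0, 2, 11, 19, 26, 32, 40, 7]
k=7: a[7] = 7+40 = 47 → [0, 2, 11, 19, 26, 32, 40, 47]

[0, 2, 11, 19, 26, 32, 40, 47]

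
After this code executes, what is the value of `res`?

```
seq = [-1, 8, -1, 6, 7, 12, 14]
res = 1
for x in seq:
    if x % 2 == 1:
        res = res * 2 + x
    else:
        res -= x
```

-61

x=-1: odd, res = 1*2+(-1) = 1
x=8: not odd, res = 1-8 = -7
x=-1: odd, res = (-7)*2+(-1) = -15
x=6: not odd, res = (-15)-6 = -21
x=7: odd, res = (-21)*2+7 = -35
x=12: not odd, res = (-35)-12 = -47
x=14: not odd, res = (-47)-14 = -61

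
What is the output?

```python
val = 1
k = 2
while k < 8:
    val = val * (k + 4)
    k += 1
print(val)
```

332640

k=2: val = 1*6 = 6
k=3: val = 6*7 = 42
k=4: val = 42*8 = 336
k=5: val = 336*9 = 3024
k=6: val = 3024*10 = 30240
k=7: val = 30240*11 = 332640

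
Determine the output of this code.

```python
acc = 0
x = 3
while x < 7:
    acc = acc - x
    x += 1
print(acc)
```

-18

x=3: acc = 0-3 = -3
x=4: acc = (-3)-4 = -7
x=5: acc = (-7)-5 = -12
x=6: acc = (-12)-6 = -18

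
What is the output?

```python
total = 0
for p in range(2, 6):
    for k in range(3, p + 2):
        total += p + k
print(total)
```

80

p=2,k=3: total = 0+5 = 5
p=3,k=3: total = 5+6 = 11
p=3,k=4: total = 11+7 = 18
p=4,k=3: total = 18+7 = 25
p=4,k=4: total = 25+8 = 33
p=4,k=5: total = 33+9 = 42
p=5,k=3: total = 42+8 = 50
p=5,k=4: total = 50+9 = 59
p=5,k=5: total = 59+10 = 69
p=5,k=6: total = 69+11 = 80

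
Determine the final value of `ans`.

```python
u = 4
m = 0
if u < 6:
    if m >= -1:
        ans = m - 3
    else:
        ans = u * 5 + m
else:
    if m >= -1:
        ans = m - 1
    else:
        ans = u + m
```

-3

u=4, m=0
u < 6 is True; m >= -1 is True
→ ans = m - 3 = -3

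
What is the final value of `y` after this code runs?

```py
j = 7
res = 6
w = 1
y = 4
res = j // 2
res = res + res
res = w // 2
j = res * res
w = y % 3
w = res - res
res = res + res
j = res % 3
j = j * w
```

4

res = 7//2 = 3
res = 3+3 = 6
res = 1//2 = 0
j = 0*0 = 0
w = 4%3 = 1
w = 0-0 = 0
res = 0+0 = 0
j = 0%3 = 0
j = 0*0 = 0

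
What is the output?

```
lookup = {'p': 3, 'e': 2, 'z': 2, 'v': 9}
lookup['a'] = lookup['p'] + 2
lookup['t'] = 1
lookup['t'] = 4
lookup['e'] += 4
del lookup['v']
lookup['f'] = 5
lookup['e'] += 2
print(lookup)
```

lookup['a'] = lookup['p']+2 = 5 → {'p': 3, 'e': 2, 'z': 2, 'v': 9, 'a': 5}
lookup['t'] = 1 → {'p': 3, 'e': 2, 'z': 2, 'v': 9, 'a': 5, 't': 1}
lookup['t'] = 4 → {'p': 3, 'e': 2, 'z': 2, 'v': 9, 'a': 5, 't': 4}
lookup['e'] = 2+4 = 6 → {'p': 3, 'e': 6, 'z': 2, 'v': 9, 'a': 5, 't': 4}
del 'v' → {'p': 3, 'e': 6, 'z': 2, 'a': 5, 't': 4}
lookup['f'] = 5 → {'p': 3, 'e': 6, 'z': 2, 'a': 5, 't': 4, 'f': 5}
lookup['e'] = 6+2 = 8 → {'p': 3, 'e': 8, 'z': 2, 'a': 5, 't': 4, 'f': 5}

{'p': 3, 'e': 8, 'z': 2, 'a': 5, 't': 4, 'f': 5}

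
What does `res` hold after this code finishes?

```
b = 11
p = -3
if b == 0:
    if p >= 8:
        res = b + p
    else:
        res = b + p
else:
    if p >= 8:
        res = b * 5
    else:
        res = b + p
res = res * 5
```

b=11, p=-3
b == 0 is False; p >= 8 is False
→ res = b + p = 8
res = 8*5 = 40

40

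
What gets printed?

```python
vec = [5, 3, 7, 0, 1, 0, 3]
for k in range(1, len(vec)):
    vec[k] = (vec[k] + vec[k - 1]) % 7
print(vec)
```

k=1: vec[1] = (3+5)%7 = 1 → [5, 1, 7, 0, 1, 0, 3]
k=2: vec[2] = (7+1)%7 = 1 → [5, 1, 1, 0, 1, 0, 3]
k=3: vec[3] = (0+1)%7 = 1 → [5, 1, 1, 1, 1, 0, 3]
k=4: vec[4] = (1+1)%7 = 2 → [5, 1, 1, 1, 2, 0, 3]
k=5: vec[5] = (0+2)%7 = 2 → [5, 1, 1, 1, 2, 2, 3]
k=6: vec[6] = (3+2)%7 = 5 → [5, 1, 1, 1, 2, 2, 5]

[5, 1, 1, 1, 2, 2, 5]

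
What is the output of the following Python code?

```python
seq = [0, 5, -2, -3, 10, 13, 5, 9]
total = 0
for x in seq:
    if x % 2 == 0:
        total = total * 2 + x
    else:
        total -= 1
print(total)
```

-3

x=0: even, total = 0*2+0 = 0
x=5: not even, total = 0-1 = -1
x=-2: even, total = (-1)*2+(-2) = -4
x=-3: not even, total = (-4)-1 = -5
x=10: even, total = (-5)*2+10 = 0
x=13: not even, total = 0-1 = -1
x=5: not even, total = (-1)-1 = -2
x=9: not even, total = (-2)-1 = -3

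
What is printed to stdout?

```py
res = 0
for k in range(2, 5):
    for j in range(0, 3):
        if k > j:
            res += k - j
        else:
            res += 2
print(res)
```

20

k=2,j=0: 2>0, res = 0+2 = 2
k=2,j=1: 2>1, res = 2+1 = 3
k=2,j=2: not 2>2, res = 3+2 = 5
k=3,j=0: 3>0, res = 5+3 = 8
k=3,j=1: 3>1, res = 8+2 = 10
k=3,j=2: 3>2, res = 10+1 = 11
k=4,j=0: 4>0, res = 11+4 = 15
k=4,j=1: 4>1, res = 15+3 = 18
k=4,j=2: 4>2, res = 18+2 = 20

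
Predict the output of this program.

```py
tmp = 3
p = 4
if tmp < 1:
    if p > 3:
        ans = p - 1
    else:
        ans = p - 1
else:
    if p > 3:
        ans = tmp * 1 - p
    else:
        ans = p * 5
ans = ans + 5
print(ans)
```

tmp=3, p=4
tmp < 1 is False; p > 3 is True
→ ans = tmp * 1 - p = -1
ans = (-1)+5 = 4

4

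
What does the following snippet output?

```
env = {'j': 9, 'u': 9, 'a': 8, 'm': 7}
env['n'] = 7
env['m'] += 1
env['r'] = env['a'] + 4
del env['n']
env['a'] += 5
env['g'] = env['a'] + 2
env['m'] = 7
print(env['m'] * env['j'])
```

env['n'] = 7 → {'j': 9, 'u': 9, 'a': 8, 'm': 7, 'n': 7}
env['m'] = 7+1 = 8 → {'j': 9, 'u': 9, 'a': 8, 'm': 8, 'n': 7}
env['r'] = env['a']+4 = 12 → {'j': 9, 'u': 9, 'a': 8, 'm': 8, 'n': 7, 'r': 12}
del 'n' → {'j': 9, 'u': 9, 'a': 8, 'm': 8, 'r': 12}
env['a'] = 8+5 = 13 → {'j': 9, 'u': 9, 'a': 13, 'm': 8, 'r': 12}
env['g'] = env['a']+2 = 15 → {'j': 9, 'u': 9, 'a': 13, 'm': 8, 'r': 12, 'g': 15}
env['m'] = 7 → {'j': 9, 'u': 9, 'a': 13, 'm': 7, 'r': 12, 'g': 15}
env['m']*env['j'] = 7*9 = 63

63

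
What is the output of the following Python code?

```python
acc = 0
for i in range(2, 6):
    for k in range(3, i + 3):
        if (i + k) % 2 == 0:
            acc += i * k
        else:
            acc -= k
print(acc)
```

i=2,k=3: odd sum, acc = 0-3 = -3
i=2,k=4: even sum, acc = (-3)+8 = 5
i=3,k=3: even sum, acc = 5+9 = 14
i=3,k=4: odd sum, acc = 14-4 = 10
i=3,k=5: even sum, acc = 10+15 = 25
i=4,k=3: odd sum, acc = 25-3 = 22
i=4,k=4: even sum, acc = 22+16 = 38
i=4,k=5: odd sum, acc = 38-5 = 33
i=4,k=6: even sum, acc = 33+24 = 57
i=5,k=3: even sum, acc = 57+15 = 72
i=5,k=4: odd sum, acc = 72-4 = 68
i=5,k=5: even sum, acc = 68+25 = 93
i=5,k=6: odd sum, acc = 93-6 = 87
i=5,k=7: even sum, acc = 87+35 = 122

122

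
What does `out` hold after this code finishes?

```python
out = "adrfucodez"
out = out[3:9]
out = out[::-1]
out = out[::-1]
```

'fucode'

slice [3:9] → 'fucode'
reverse → 'edocuf'
reverse → 'fucode'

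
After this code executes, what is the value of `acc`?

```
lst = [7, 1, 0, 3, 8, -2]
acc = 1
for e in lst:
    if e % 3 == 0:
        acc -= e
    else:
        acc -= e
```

e=7: not %3==0, acc = 1-7 = -6
e=1: not %3==0, acc = (-6)-1 = -7
e=0: %3==0, acc = (-7)-0 = -7
e=3: %3==0, acc = (-7)-3 = -10
e=8: not %3==0, acc = (-10)-8 = -18
e=-2: not %3==0, acc = (-18)-(-2) = -16

-16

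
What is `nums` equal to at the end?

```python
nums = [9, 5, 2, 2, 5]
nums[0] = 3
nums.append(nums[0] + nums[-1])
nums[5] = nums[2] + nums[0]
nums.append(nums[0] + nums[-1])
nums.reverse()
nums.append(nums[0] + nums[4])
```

nums[0] = 3 → [3, 5, 2, 2, 5]
append nums[0]+nums[-1] = 3+5 = 8 → [3, 5, 2, 2, 5, 8]
nums[5] = nums[2]+nums[0] = 2+3 = 5 → [3, 5, 2, 2, 5, 5]
append nums[0]+nums[-1] = 3+5 = 8 → [3, 5, 2, 2, 5, 5, 8]
reverse → [8, 5, 5, 2, 2, 5, 3]
append nums[0]+nums[4] = 8+2 = 10 → [8, 5, 5, 2, 2, 5, 3, 10]

[8, 5, 5, 2, 2, 5, 3, 10]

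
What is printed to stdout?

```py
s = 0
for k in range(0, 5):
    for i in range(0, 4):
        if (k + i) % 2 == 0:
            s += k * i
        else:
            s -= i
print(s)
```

12

k=0,i=0: even sum, s = 0+0 = 0
k=0,i=1: odd sum, s = 0-1 = -1
k=0,i=2: even sum, s = (-1)+0 = -1
k=0,i=3: odd sum, s = (-1)-3 = -4
k=1,i=0: odd sum, s = (-4)-0 = -4
k=1,i=1: even sum, s = (-4)+1 = -3
k=1,i=2: odd sum, s = (-3)-2 = -5
k=1,i=3: even sum, s = (-5)+3 = -2
k=2,i=0: even sum, s = (-2)+0 = -2
k=2,i=1: odd sum, s = (-2)-1 = -3
k=2,i=2: even sum, s = (-3)+4 = 1
k=2,i=3: odd sum, s = 1-3 = -2
k=3,i=0: odd sum, s = (-2)-0 = -2
k=3,i=1: even sum, s = (-2)+3 = 1
k=3,i=2: odd sum, s = 1-2 = -1
k=3,i=3: even sum, s = (-1)+9 = 8
k=4,i=0: even sum, s = 8+0 = 8
k=4,i=1: odd sum, s = 8-1 = 7
k=4,i=2: even sum, s = 7+8 = 15
k=4,i=3: odd sum, s = 15-3 = 12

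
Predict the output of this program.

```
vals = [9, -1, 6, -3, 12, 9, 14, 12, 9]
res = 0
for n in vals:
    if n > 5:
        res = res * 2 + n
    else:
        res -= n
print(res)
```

1281

n=9: >5, res = 0*2+9 = 9
n=-1: not >5, res = 9-(-1) = 10
n=6: >5, res = 10*2+6 = 26
n=-3: not >5, res = 26-(-3) = 29
n=12: >5, res = 29*2+12 = 70
n=9: >5, res = 70*2+9 = 149
n=14: >5, res = 149*2+14 = 312
n=12: >5, res = 312*2+12 = 636
n=9: >5, res = 636*2+9 = 1281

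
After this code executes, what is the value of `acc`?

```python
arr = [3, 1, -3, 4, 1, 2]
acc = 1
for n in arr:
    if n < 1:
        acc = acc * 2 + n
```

-1

n=3: not <1
n=1: not <1
n=-3: <1, acc = 1*2+(-3) = -1
n=4: not <1
n=1: not <1
n=2: not <1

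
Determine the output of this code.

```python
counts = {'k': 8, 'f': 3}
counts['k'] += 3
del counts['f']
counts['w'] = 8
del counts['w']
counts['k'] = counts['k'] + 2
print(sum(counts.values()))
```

13

counts['k'] = 8+3 = 11 → {'k': 11, 'f': 3}
del 'f' → {'k': 11}
counts['w'] = 8 → {'k': 11, 'w': 8}
del 'w' → {'k': 11}
counts['k'] = counts['k']+2 = 13 → {'k': 13}
sum of values = 13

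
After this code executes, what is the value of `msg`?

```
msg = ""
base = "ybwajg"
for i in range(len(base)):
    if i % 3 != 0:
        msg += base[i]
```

'bwjg'

i=0: skip
i=1: add 'b' → 'b'
i=2: add 'w' → 'bw'
i=3: skip
i=4: add 'j' → 'bwj'
i=5: add 'g' → 'bwjg'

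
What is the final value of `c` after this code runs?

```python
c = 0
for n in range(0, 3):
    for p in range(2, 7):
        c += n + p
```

n=0,p=2: c = 0+2 = 2
n=0,p=3: c = 2+3 = 5
n=0,p=4: c = 5+4 = 9
n=0,p=5: c = 9+5 = 14
n=0,p=6: c = 14+6 = 20
n=1,p=2: c = 20+3 = 23
n=1,p=3: c = 23+4 = 27
n=1,p=4: c = 27+5 = 32
n=1,p=5: c = 32+6 = 38
n=1,p=6: c = 38+7 = 45
n=2,p=2: c = 45+4 = 49
n=2,p=3: c = 49+5 = 54
n=2,p=4: c = 54+6 = 60
n=2,p=5: c = 60+7 = 67
n=2,p=6: c = 67+8 = 75

75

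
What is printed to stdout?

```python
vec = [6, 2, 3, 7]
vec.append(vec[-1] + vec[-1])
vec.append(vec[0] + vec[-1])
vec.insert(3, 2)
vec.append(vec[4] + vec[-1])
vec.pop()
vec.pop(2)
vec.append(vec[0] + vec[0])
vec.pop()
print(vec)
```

[6, 2, 2, 7, 14, 20]

append vec[-1]+vec[-1] = 7+7 = 14 → [6, 2, 3, 7, 14]
append vec[0]+vec[-1] = 6+14 = 20 → [6, 2, 3, 7, 14, 20]
insert 2 at 3 → [6, 2, 3, 2, 7, 14, 20]
append vec[4]+vec[-1] = 7+20 = 27 → [6, 2, 3, 2, 7, 14, 20, 27]
pop() removes 27 → [6, 2, 3, 2, 7, 14, 20]
pop(2) removes 3 → [6, 2, 2, 7, 14, 20]
append vec[0]+vec[0] = 6+6 = 12 → [6, 2, 2, 7, 14, 20, 12]
pop() removes 12 → [6, 2, 2, 7, 14, 20]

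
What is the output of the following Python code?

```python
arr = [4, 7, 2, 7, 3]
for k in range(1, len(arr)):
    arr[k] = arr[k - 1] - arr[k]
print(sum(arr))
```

k=1: arr[1] = 4-7 = -3 → [4, -3, 2, 7, 3]
k=2: arr[2] = (-3)-2 = -5 → [4, -3, -5, 7, 3]
k=3: arr[3] = (-5)-7 = -12 → [4, -3, -5, -12, 3]
k=4: arr[4] = (-12)-3 = -15 → [4, -3, -5, -12, -15]
sum = -31

-31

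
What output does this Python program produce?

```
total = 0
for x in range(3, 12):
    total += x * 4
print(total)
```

x=3: total = 0+3*4 = 12
x=4: total = 12+4*4 = 28
x=5: total = 28+5*4 = 48
x=6: total = 48+6*4 = 72
x=7: total = 72+7*4 = 100
x=8: total = 100+8*4 = 132
x=9: total = 132+9*4 = 168
x=10: total = 168+10*4 = 208
x=11: total = 208+11*4 = 252

252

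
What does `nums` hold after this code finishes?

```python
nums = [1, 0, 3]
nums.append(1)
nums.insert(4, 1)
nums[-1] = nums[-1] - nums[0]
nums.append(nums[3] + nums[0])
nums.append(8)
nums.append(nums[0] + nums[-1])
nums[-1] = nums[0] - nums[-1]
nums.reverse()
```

append 1 → [1, 0, 3, 1]
insert 1 at 4 → [1, 0, 3, 1, 1]
nums[-1] = nums[-1]-nums[0] = 1-1 = 0 → [1, 0, 3, 1, 0]
append nums[3]+nums[0] = 1+1 = 2 → [1, 0, 3, 1, 0, 2]
append 8 → [1, 0, 3, 1, 0, 2, 8]
append nums[0]+nums[-1] = 1+8 = 9 → [1, 0, 3, 1, 0, 2, 8, 9]
nums[-1] = nums[0]-nums[-1] = 1-9 = -8 → [1, 0, 3, 1, 0, 2, 8, -8]
reverse → [-8, 8, 2, 0, 1, 3, 0, 1]

[-8, 8, 2, 0, 1, 3, 0, 1]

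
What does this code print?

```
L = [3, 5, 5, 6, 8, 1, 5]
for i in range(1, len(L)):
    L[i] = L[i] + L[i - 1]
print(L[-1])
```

33

i=1: L[1] = 5+3 = 8 → [3, 8, 5, 6, 8, 1, 5]
i=2: L[2] = 5+8 = 13 → [3, 8, 13, 6, 8, 1, 5]
i=3: L[3] = 6+13 = 19 → [3, 8, 13, 19, 8, 1, 5]
i=4: L[4] = 8+19 = 27 → [3, 8, 13, 19, 27, 1, 5]
i=5: L[5] = 1+27 = 28 → [3, 8, 13, 19, 27, 28, 5]
i=6: L[6] = 5+28 = 33 → [3, 8, 13, 19, 27, 28, 33]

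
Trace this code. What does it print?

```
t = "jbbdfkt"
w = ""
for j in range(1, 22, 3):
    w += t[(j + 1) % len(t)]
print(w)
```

j=1: add t[2]='b' → 'b'
j=4: add t[5]='k' → 'bk'
j=7: add t[1]='b' → 'bkb'
j=10: add t[4]='f' → 'bkbf'
j=13: add t[0]='j' → 'bkbfj'
j=16: add t[3]='d' → 'bkbfjd'
j=19: add t[6]='t' → 'bkbfjdt'

bkbfjdt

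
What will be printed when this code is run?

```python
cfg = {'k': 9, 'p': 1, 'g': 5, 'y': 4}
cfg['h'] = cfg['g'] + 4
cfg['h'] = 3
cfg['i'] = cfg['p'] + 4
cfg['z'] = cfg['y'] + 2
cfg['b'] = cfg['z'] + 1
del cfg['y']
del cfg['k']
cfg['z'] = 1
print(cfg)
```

cfg['h'] = cfg['g']+4 = 9 → {'k': 9, 'p': 1, 'g': 5, 'y': 4, 'h': 9}
cfg['h'] = 3 → {'k': 9, 'p': 1, 'g': 5, 'y': 4, 'h': 3}
cfg['i'] = cfg['p']+4 = 5 → {'k': 9, 'p': 1, 'g': 5, 'y': 4, 'h': 3, 'i': 5}
cfg['z'] = cfg['y']+2 = 6 → {'k': 9, 'p': 1, 'g': 5, 'y': 4, 'h': 3, 'i': 5, 'z': 6}
cfg['b'] = cfg['z']+1 = 7 → {'k': 9, 'p': 1, 'g': 5, 'y': 4, 'h': 3, 'i': 5, 'z': 6, 'b': 7}
del 'y' → {'k': 9, 'p': 1, 'g': 5, 'h': 3, 'i': 5, 'z': 6, 'b': 7}
del 'k' → {'p': 1, 'g': 5, 'h': 3, 'i': 5, 'z': 6, 'b': 7}
cfg['z'] = 1 → {'p': 1, 'g': 5, 'h': 3, 'i': 5, 'z': 1, 'b': 7}

{'p': 1, 'g': 5, 'h': 3, 'i': 5, 'z': 1, 'b': 7}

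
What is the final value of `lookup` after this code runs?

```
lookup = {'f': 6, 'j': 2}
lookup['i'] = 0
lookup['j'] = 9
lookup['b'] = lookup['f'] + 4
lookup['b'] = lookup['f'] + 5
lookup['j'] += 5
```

{'f': 6, 'j': 14, 'i': 0, 'b': 11}

lookup['i'] = 0 → {'f': 6, 'j': 2, 'i': 0}
lookup['j'] = 9 → {'f': 6, 'j': 9, 'i': 0}
lookup['b'] = lookup['f']+4 = 10 → {'f': 6, 'j': 9, 'i': 0, 'b': 10}
lookup['b'] = lookup['f']+5 = 11 → {'f': 6, 'j': 9, 'i': 0, 'b': 11}
lookup['j'] = 9+5 = 14 → {'f': 6, 'j': 14, 'i': 0, 'b': 11}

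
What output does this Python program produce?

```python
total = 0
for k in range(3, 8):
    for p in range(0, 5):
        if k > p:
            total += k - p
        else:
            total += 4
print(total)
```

88

k=3,p=0: 3>0, total = 0+3 = 3
k=3,p=1: 3>1, total = 3+2 = 5
k=3,p=2: 3>2, total = 5+1 = 6
k=3,p=3: not 3>3, total = 6+4 = 10
k=3,p=4: not 3>4, total = 10+4 = 14
k=4,p=0: 4>0, total = 14+4 = 18
k=4,p=1: 4>1, total = 18+3 = 21
k=4,p=2: 4>2, total = 21+2 = 23
k=4,p=3: 4>3, total = 23+1 = 24
k=4,p=4: not 4>4, total = 24+4 = 28
k=5,p=0: 5>0, total = 28+5 = 33
k=5,p=1: 5>1, total = 33+4 = 37
k=5,p=2: 5>2, total = 37+3 = 40
k=5,p=3: 5>3, total = 40+2 = 42
k=5,p=4: 5>4, total = 42+1 = 43
k=6,p=0: 6>0, total = 43+6 = 49
k=6,p=1: 6>1, total = 49+5 = 54
k=6,p=2: 6>2, total = 54+4 = 58
k=6,p=3: 6>3, total = 58+3 = 61
k=6,p=4: 6>4, total = 61+2 = 63
k=7,p=0: 7>0, total = 63+7 = 70
k=7,p=1: 7>1, total = 70+6 = 76
k=7,p=2: 7>2, total = 76+5 = 81
k=7,p=3: 7>3, total = 81+4 = 85
k=7,p=4: 7>4, total = 85+3 = 88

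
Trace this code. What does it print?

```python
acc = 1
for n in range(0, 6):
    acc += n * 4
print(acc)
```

n=0: acc = 1+0*4 = 1
n=1: acc = 1+1*4 = 5
n=2: acc = 5+2*4 = 13
n=3: acc = 13+3*4 = 25
n=4: acc = 25+4*4 = 41
n=5: acc = 41+5*4 = 61

61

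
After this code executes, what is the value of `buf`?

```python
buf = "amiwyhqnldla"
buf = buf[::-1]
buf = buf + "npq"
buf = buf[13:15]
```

reverse → 'aldlnqhywima'
+ 'npq' → 'aldlnqhywimanpq'
slice [13:15] → 'pq'

'pq'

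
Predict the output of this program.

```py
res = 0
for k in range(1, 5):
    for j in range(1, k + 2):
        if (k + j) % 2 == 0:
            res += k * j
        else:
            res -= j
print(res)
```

20

k=1,j=1: even sum, res = 0+1 = 1
k=1,j=2: odd sum, res = 1-2 = -1
k=2,j=1: odd sum, res = (-1)-1 = -2
k=2,j=2: even sum, res = (-2)+4 = 2
k=2,j=3: odd sum, res = 2-3 = -1
k=3,j=1: even sum, res = (-1)+3 = 2
k=3,j=2: odd sum, res = 2-2 = 0
k=3,j=3: even sum, res = 0+9 = 9
k=3,j=4: odd sum, res = 9-4 = 5
k=4,j=1: odd sum, res = 5-1 = 4
k=4,j=2: even sum, res = 4+8 = 12
k=4,j=3: odd sum, res = 12-3 = 9
k=4,j=4: even sum, res = 9+16 = 25
k=4,j=5: odd sum, res = 25-5 = 20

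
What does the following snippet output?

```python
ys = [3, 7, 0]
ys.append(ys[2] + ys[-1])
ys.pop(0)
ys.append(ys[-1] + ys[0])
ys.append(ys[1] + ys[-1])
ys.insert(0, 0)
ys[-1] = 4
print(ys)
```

append ys[2]+ys[-1] = 0+0 = 0 → [3, 7, 0, 0]
pop(0) removes 3 → [7, 0, 0]
append ys[-1]+ys[0] = 0+7 = 7 → [7, 0, 0, 7]
append ys[1]+ys[-1] = 0+7 = 7 → [7, 0, 0, 7, 7]
insert 0 at 0 → [0, 7, 0, 0, 7, 7]
ys[-1] = 4 → [0, 7, 0, 0, 7, 4]

[0, 7, 0, 0, 7, 4]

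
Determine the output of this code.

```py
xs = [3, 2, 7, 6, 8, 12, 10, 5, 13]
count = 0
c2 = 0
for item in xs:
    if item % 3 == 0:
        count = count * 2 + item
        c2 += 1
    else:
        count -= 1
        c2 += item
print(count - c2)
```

-25

item=3: %3==0, count = 0*2+3 = 3; c2=1
item=2: not %3==0, count = 3-1 = 2; c2=3
item=7: not %3==0, count = 2-1 = 1; c2=10
item=6: %3==0, count = 1*2+6 = 8; c2=11
item=8: not %3==0, count = 8-1 = 7; c2=19
item=12: %3==0, count = 7*2+12 = 26; c2=20
item=10: not %3==0, count = 26-1 = 25; c2=30
item=5: not %3==0, count = 25-1 = 24; c2=35
item=13: not %3==0, count = 24-1 = 23; c2=48
count-c2 = 23-48 = -25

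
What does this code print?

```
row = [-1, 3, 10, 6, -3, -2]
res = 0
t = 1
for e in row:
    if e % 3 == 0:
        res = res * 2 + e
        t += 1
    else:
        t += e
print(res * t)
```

e=-1: not %3==0; t=0
e=3: %3==0, res = 0*2+3 = 3; t=1
e=10: not %3==0; t=11
e=6: %3==0, res = 3*2+6 = 12; t=12
e=-3: %3==0, res = 12*2+(-3) = 21; t=13
e=-2: not %3==0; t=11
res*t = 21*11 = 231

231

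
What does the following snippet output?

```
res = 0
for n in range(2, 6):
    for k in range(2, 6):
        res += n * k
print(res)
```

n=2,k=2: res = 0+4 = 4
n=2,k=3: res = 4+6 = 10
n=2,k=4: res = 10+8 = 18
n=2,k=5: res = 18+10 = 28
n=3,k=2: res = 28+6 = 34
n=3,k=3: res = 34+9 = 43
n=3,k=4: res = 43+12 = 55
n=3,k=5: res = 55+15 = 70
n=4,k=2: res = 70+8 = 78
n=4,k=3: res = 78+12 = 90
n=4,k=4: res = 90+16 = 106
n=4,k=5: res = 106+20 = 126
n=5,k=2: res = 126+10 = 136
n=5,k=3: res = 136+15 = 151
n=5,k=4: res = 151+20 = 171
n=5,k=5: res = 171+25 = 196

196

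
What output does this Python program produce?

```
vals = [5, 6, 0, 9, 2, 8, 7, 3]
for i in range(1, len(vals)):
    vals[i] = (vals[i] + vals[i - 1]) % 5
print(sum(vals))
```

11

i=1: vals[1] = (6+5)%5 = 1 → [5, 1, 0, 9, 2, 8, 7, 3]
i=2: vals[2] = (0+1)%5 = 1 → [5, 1, 1, 9, 2, 8, 7, 3]
i=3: vals[3] = (9+1)%5 = 0 → [5, 1, 1, 0, 2, 8, 7, 3]
i=4: vals[4] = (2+0)%5 = 2 → [5, 1, 1, 0, 2, 8, 7, 3]
i=5: vals[5] = (8+2)%5 = 0 → [5, 1, 1, 0, 2, 0, 7, 3]
i=6: vals[6] = (7+0)%5 = 2 → [5, 1, 1, 0, 2, 0, 2, 3]
i=7: vals[7] = (3+2)%5 = 0 → [5, 1, 1, 0, 2, 0, 2, 0]
sum = 11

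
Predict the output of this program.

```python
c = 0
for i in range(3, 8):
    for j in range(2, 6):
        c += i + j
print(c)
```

i=3,j=2: c = 0+5 = 5
i=3,j=3: c = 5+6 = 11
i=3,j=4: c = 11+7 = 18
i=3,j=5: c = 18+8 = 26
i=4,j=2: c = 26+6 = 32
i=4,j=3: c = 32+7 = 39
i=4,j=4: c = 39+8 = 47
i=4,j=5: c = 47+9 = 56
i=5,j=2: c = 56+7 = 63
i=5,j=3: c = 63+8 = 71
i=5,j=4: c = 71+9 = 80
i=5,j=5: c = 80+10 = 90
i=6,j=2: c = 90+8 = 98
i=6,j=3: c = 98+9 = 107
i=6,j=4: c = 107+10 = 117
i=6,j=5: c = 117+11 = 128
i=7,j=2: c = 128+9 = 137
i=7,j=3: c = 137+10 = 147
i=7,j=4: c = 147+11 = 158
i=7,j=5: c = 158+12 = 170

170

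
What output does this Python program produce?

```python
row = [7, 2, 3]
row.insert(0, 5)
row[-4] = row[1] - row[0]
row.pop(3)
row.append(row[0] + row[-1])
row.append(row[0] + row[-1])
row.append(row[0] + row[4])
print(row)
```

insert 5 at 0 → [5, 7, 2, 3]
row[-4] = row[1]-row[0] = 7-5 = 2 → [2, 7, 2, 3]
pop(3) removes 3 → [2, 7, 2]
append row[0]+row[-1] = 2+2 = 4 → [2, 7, 2, 4]
append row[0]+row[-1] = 2+4 = 6 → [2, 7, 2, 4, 6]
append row[0]+row[4] = 2+6 = 8 → [2, 7, 2, 4, 6, 8]

[2, 7, 2, 4, 6, 8]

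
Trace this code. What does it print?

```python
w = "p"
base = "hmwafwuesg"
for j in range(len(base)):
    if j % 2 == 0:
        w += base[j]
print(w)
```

phwfus

j=0: add 'h' → 'ph'
j=1: skip
j=2: add 'w' → 'phw'
j=3: skip
j=4: add 'f' → 'phwf'
j=5: skip
j=6: add 'u' → 'phwfu'
j=7: skip
j=8: add 's' → 'phwfus'
j=9: skip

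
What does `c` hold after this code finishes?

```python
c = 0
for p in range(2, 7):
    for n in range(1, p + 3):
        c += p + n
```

p=2,n=1: c = 0+3 = 3
p=2,n=2: c = 3+4 = 7
p=2,n=3: c = 7+5 = 12
p=2,n=4: c = 12+6 = 18
p=3,n=1: c = 18+4 = 22
p=3,n=2: c = 22+5 = 27
p=3,n=3: c = 27+6 = 33
p=3,n=4: c = 33+7 = 40
p=3,n=5: c = 40+8 = 48
p=4,n=1: c = 48+5 = 53
p=4,n=2: c = 53+6 = 59
p=4,n=3: c = 59+7 = 66
p=4,n=4: c = 66+8 = 74
p=4,n=5: c = 74+9 = 83
p=4,n=6: c = 83+10 = 93
p=5,n=1: c = 93+6 = 99
p=5,n=2: c = 99+7 = 106
p=5,n=3: c = 106+8 = 114
p=5,n=4: c = 114+9 = 123
p=5,n=5: c = 123+10 = 133
p=5,n=6: c = 133+11 = 144
p=5,n=7: c = 144+12 = 156
p=6,n=1: c = 156+7 = 163
p=6,n=2: c = 163+8 = 171
p=6,n=3: c = 171+9 = 180
p=6,n=4: c = 180+10 = 190
p=6,n=5: c = 190+11 = 201
p=6,n=6: c = 201+12 = 213
p=6,n=7: c = 213+13 = 226
p=6,n=8: c = 226+14 = 240

240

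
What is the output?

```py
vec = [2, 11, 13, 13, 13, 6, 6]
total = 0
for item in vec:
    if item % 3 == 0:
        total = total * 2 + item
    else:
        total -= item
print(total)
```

item=2: not %3==0, total = 0-2 = -2
item=11: not %3==0, total = (-2)-11 = -13
item=13: not %3==0, total = (-13)-13 = -26
item=13: not %3==0, total = (-26)-13 = -39
item=13: not %3==0, total = (-39)-13 = -52
item=6: %3==0, total = (-52)*2+6 = -98
item=6: %3==0, total = (-98)*2+6 = -190

-190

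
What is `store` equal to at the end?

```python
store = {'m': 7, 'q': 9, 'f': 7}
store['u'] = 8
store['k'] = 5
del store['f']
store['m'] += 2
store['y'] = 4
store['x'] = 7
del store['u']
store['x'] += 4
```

store['u'] = 8 → {'m': 7, 'q': 9, 'f': 7, 'u': 8}
store['k'] = 5 → {'m': 7, 'q': 9, 'f': 7, 'u': 8, 'k': 5}
del 'f' → {'m': 7, 'q': 9, 'u': 8, 'k': 5}
store['m'] = 7+2 = 9 → {'m': 9, 'q': 9, 'u': 8, 'k': 5}
store['y'] = 4 → {'m': 9, 'q': 9, 'u': 8, 'k': 5, 'y': 4}
store['x'] = 7 → {'m': 9, 'q': 9, 'u': 8, 'k': 5, 'y': 4, 'x': 7}
del 'u' → {'m': 9, 'q': 9, 'k': 5, 'y': 4, 'x': 7}
store['x'] = 7+4 = 11 → {'m': 9, 'q': 9, 'k': 5, 'y': 4, 'x': 11}

{'m': 9, 'q': 9, 'k': 5, 'y': 4, 'x': 11}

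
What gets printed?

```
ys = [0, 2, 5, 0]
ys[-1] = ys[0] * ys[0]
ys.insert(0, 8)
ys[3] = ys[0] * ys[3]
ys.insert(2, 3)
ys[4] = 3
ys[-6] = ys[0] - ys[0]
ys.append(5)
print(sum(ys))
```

13

ys[-1] = ys[0]*ys[0] = 0*0 = 0 → [0, 2, 5, 0]
insert 8 at 0 → [8, 0, 2, 5, 0]
ys[3] = ys[0]*ys[3] = 8*5 = 40 → [8, 0, 2, 40, 0]
insert 3 at 2 → [8, 0, 3, 2, 40, 0]
ys[4] = 3 → [8, 0, 3, 2, 3, 0]
ys[-6] = ys[0]-ys[0] = 8-8 = 0 → [0, 0, 3, 2, 3, 0]
append 5 → [0, 0, 3, 2, 3, 0, 5]
sum = 13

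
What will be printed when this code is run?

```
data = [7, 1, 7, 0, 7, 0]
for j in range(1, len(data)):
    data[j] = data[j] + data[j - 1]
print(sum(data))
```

89

j=1: data[1] = 1+7 = 8 → [7, 8, 7, 0, 7, 0]
j=2: data[2] = 7+8 = 15 → [7, 8, 15, 0, 7, 0]
j=3: data[3] = 0+15 = 15 → [7, 8, 15, 15, 7, 0]
j=4: data[4] = 7+15 = 22 → [7, 8, 15, 15, 22, 0]
j=5: data[5] = 0+22 = 22 → [7, 8, 15, 15, 22, 22]
sum = 89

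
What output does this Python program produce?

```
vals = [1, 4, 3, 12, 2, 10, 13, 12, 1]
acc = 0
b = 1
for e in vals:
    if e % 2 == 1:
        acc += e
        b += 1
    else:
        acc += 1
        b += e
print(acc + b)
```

68

e=1: odd, acc = 0+1 = 1; b=2
e=4: not odd, acc = 1+1 = 2; b=6
e=3: odd, acc = 2+3 = 5; b=7
e=12: not odd, acc = 5+1 = 6; b=19
e=2: not odd, acc = 6+1 = 7; b=21
e=10: not odd, acc = 7+1 = 8; b=31
e=13: odd, acc = 8+13 = 21; b=32
e=12: not odd, acc = 21+1 = 22; b=44
e=1: odd, acc = 22+1 = 23; b=45
acc+b = 23+45 = 68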